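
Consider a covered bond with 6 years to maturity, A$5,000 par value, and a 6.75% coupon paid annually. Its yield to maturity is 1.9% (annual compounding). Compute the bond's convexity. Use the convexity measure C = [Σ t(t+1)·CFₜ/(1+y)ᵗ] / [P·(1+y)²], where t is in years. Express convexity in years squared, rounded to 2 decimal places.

With y = 0.019:
  t   CF        PV=CF/(1+0.019)^t    t·PV        t(t+1)·PV
  1       337.50       331.2071       331.2071         662.4141
  2       337.50       325.0315       650.0629       1,950.1888
  3       337.50       318.9710       956.9131       3,827.6522
  4       337.50       313.0236     1,252.0943       6,260.4714
  5       337.50       307.1870     1,535.9351       9,215.6105
  6     5,337.50     4,767.5229    28,605.1372     200,235.9601
  Σ                  6,362.9430    33,331.3496     222,152.2971
P = 6,362.9430.
Convexity = Σ t(t+1)·PV / [P·(1+y)²] = 222,152.2971 / (6,362.9430 × 1.038361) = 33.62362.

33.62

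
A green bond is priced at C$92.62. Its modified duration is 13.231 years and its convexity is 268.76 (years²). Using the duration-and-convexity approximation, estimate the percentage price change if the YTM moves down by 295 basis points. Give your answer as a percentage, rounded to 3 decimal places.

+50.726%

Duration effect: -D_mod·Δy = -13.231 × (-0.0295) = +0.3903145
Convexity effect: ½·C·(Δy)² = 0.5 × 268.76 × (-0.0295)² = +0.116944195
ΔP/P ≈ +0.3903145 + 0.116944195 = +0.507258695
= +50.7258695%.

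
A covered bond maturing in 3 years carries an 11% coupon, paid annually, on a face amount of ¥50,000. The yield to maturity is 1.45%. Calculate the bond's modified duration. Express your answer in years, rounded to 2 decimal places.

Periodic yield y = 0.0145. First find Macaulay duration:
  t   CF        PV=CF/(1+0.0145)^t    t·PV
  1     5,500.00     5,421.3898     5,421.3898
  2     5,500.00     5,343.9033    10,687.8065
  3    55,500.00    53,154.1073   159,462.3220
  Σ                 63,919.4004   175,571.5183
P = 63,919.4004; Macaulay duration = 175,571.5183 / 63,919.4004 = 2.74676 years.
Modified duration = D_Mac / (1 + y) = 2.74676 / 1.0145 = 2.70751 years.

2.71 years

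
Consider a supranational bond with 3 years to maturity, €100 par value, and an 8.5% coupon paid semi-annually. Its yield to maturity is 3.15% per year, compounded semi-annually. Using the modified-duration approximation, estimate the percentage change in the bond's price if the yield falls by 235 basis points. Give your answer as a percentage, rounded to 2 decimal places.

+6.32%

Periodic yield y = 0.01575. Modified duration first:
  t   CF        PV=CF/(1+0.01575)^t    t·PV
  1         4.25         4.1841         4.1841
  2         4.25         4.1192         8.2384
  3         4.25         4.0554        12.1661
  4         4.25         3.9925        15.9699
  5         4.25         3.9306        19.6528
  6       104.25        94.9194       569.5165
  Σ                    115.2011       629.7278
P = 115.2011; D_Mac = 5.46633 half-year periods = 2.73317 yrs; D_mod = 2.73317/(1+0.01575) = 2.69079 yrs.
ΔP/P ≈ -D_mod · Δy = -2.69079 × (-0.0235) = +0.063233 = +6.3233%.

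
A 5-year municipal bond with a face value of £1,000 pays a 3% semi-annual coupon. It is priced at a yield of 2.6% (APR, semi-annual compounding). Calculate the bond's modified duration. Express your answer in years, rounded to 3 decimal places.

Periodic yield y = 0.013. First find Macaulay duration:
  t   CF        PV=CF/(1+0.013)^t    t·PV
  1        15.00        14.8075        14.8075
  2        15.00        14.6175        29.2350
  3        15.00        14.4299        43.2897
  4        15.00        14.2447        56.9788
  5        15.00        14.0619        70.3095
  6        15.00        13.8814        83.2887
  7        15.00        13.7033        95.9231
  8        15.00        13.5274       108.2195
  9        15.00        13.3538       120.1846
  10    1,015.00       892.0138     8,920.1383
  Σ                  1,018.6413     9,542.3746
P = 1,018.6413; Macaulay duration = 9,542.3746 / 1,018.6413 = 9.36775 half-year periods = 4.68387 years.
Modified duration = D_Mac / (1 + y) = 4.68387 / 1.013 = 4.62376 years.

4.624 years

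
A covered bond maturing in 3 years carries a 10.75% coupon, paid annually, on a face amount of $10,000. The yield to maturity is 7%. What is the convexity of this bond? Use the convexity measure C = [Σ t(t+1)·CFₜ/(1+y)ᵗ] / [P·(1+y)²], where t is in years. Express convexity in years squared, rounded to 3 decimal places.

With y = 0.07:
  t   CF        PV=CF/(1+0.07)^t    t·PV        t(t+1)·PV
  1     1,075.00     1,004.6729     1,004.6729       2,009.3458
  2     1,075.00       938.9466     1,877.8933       5,633.6798
  3    11,075.00     9,040.4990    27,121.4970     108,485.9878
  Σ                 10,984.1185    30,004.0631     116,129.0134
P = 10,984.1185.
Convexity = Σ t(t+1)·PV / [P·(1+y)²] = 116,129.0134 / (10,984.1185 × 1.144900) = 9.23438.

9.234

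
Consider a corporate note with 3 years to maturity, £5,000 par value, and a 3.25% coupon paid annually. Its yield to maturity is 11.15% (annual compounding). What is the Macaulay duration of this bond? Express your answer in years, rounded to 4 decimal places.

2.8950 years

Periodic yield y = 0.1115. Discount each cash flow and weight by its year:
  t   CF        PV=CF/(1+0.1115)^t    t·PV
  1       162.50       146.1988       146.1988
  2       162.50       131.5329       263.0658
  3     5,162.50     3,759.5136    11,278.5409
  Σ                  4,037.2454    11,687.8055
Price P = Σ PV = 4,037.2454.
Macaulay duration = Σ(t·PV) / P = 11,687.8055 / 4,037.2454 = 2.89500 years.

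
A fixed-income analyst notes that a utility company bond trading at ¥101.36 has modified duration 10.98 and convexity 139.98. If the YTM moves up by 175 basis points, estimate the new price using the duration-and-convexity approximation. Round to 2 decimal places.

Duration effect: -D_mod·Δy = -10.98 × (+0.0175) = -0.192150
Convexity effect: ½·C·(Δy)² = 0.5 × 139.98 × (0.0175)² = +0.0214344375
ΔP/P ≈ -0.192150 + 0.0214344375 = -0.1707155625
New price ≈ 101.36 × (1 - 0.1707155625) = 84.056270585.

¥84.06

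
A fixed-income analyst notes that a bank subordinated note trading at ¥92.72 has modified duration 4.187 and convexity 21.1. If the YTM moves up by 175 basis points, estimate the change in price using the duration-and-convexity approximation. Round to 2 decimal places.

-¥6.49

Duration effect: -D_mod·Δy = -4.187 × (+0.0175) = -0.0732725
Convexity effect: ½·C·(Δy)² = 0.5 × 21.1 × (0.0175)² = +0.0032309375
ΔP/P ≈ -0.0732725 + 0.0032309375 = -0.0700415625
ΔP ≈ 92.72 × (-0.0700415625) = -6.494253675.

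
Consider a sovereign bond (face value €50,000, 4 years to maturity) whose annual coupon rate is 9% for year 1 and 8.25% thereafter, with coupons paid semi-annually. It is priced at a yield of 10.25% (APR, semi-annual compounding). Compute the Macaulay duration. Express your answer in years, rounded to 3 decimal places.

Periodic yield y = 0.05125. Discount each cash flow and weight by its period:
  t   CF        PV=CF/(1+0.05125)^t    t·PV
  1     2,250.00     2,140.3092     2,140.3092
  2     2,250.00     2,035.9659     4,071.9318
  3     2,062.50     1,775.3171     5,325.9512
  4     2,062.50     1,688.7677     6,755.0709
  5     2,062.50     1,606.4378     8,032.1890
  6     2,062.50     1,528.1216     9,168.7294
  7     2,062.50     1,453.6234    10,175.3636
  8    52,062.50    34,904.1405   279,233.1241
  Σ                 47,132.6831   324,902.6691
Price P = Σ PV = 47,132.6831.
Macaulay duration = Σ(t·PV) / P = 324,902.6691 / 47,132.6831 = 6.89336 half-year periods.
In years: 6.89336 / 2 = 3.44668 years.

3.447 years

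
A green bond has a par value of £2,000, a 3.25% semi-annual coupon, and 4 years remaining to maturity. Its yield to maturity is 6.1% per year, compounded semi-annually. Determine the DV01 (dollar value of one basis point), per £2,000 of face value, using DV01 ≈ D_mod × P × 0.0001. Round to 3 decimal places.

Periodic yield y = 0.0305.
  t   CF        PV=CF/(1+0.0305)^t    t·PV
  1        32.50        31.5381        31.5381
  2        32.50        30.6046        61.2093
  3        32.50        29.6988        89.0965
  4        32.50        28.8198       115.2793
  5        32.50        27.9668       139.8342
  6        32.50        27.1391       162.8346
  7        32.50        26.3359       184.3510
  8     2,032.50     1,598.2569    12,786.0551
  Σ                  1,800.3601    13,570.1981
P = 1,800.3601; D_Mac = 7.53749 half-year periods = 3.76875 yrs; D_mod = 3.65720 yrs.
DV01 ≈ 3.65720 × 1,800.3601 × 0.0001 = 0.658428.

£0.658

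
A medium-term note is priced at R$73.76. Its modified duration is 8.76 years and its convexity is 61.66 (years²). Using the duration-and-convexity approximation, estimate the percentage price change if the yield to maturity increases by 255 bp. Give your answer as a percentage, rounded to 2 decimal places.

Duration effect: -D_mod·Δy = -8.76 × (+0.0255) = -0.223380
Convexity effect: ½·C·(Δy)² = 0.5 × 61.66 × (0.0255)² = +0.0200472075
ΔP/P ≈ -0.223380 + 0.0200472075 = -0.2033327925
= -20.33327925%.

-20.33%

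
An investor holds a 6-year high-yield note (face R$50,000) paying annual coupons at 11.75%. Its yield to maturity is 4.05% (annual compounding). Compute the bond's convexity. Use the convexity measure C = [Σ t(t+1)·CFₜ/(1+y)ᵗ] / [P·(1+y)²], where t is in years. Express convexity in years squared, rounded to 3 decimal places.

28.975

With y = 0.0405:
  t   CF        PV=CF/(1+0.0405)^t    t·PV        t(t+1)·PV
  1     5,875.00     5,646.3239     5,646.3239      11,292.6478
  2     5,875.00     5,426.5487    10,853.0973      32,559.2920
  3     5,875.00     5,215.3279    15,645.9836      62,583.9346
  4     5,875.00     5,012.3286    20,049.3143     100,246.5715
  5     5,875.00     4,817.2307    24,086.1537     144,516.9219
  6    55,875.00    44,031.6570   264,189.9418   1,849,329.5928
  Σ                 70,149.4167   340,470.8146   2,200,528.9605
P = 70,149.4167.
Convexity = Σ t(t+1)·PV / [P·(1+y)²] = 2,200,528.9605 / (70,149.4167 × 1.082640) = 28.97469.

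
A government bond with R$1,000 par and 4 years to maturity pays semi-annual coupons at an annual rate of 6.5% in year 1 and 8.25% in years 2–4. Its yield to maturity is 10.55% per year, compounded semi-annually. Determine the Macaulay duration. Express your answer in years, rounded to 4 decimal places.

Periodic yield y = 0.05275. Discount each cash flow and weight by its period:
  t   CF        PV=CF/(1+0.05275)^t    t·PV
  1        32.50        30.8715        30.8715
  2        32.50        29.3247        58.6493
  3        41.25        35.3548       106.0644
  4        41.25        33.5833       134.3331
  5        41.25        31.9005       159.5026
  6        41.25        30.3021       181.8125
  7        41.25        28.7837       201.4862
  8     1,041.25       690.1651     5,521.3210
  Σ                    910.2857     6,394.0405
Price P = Σ PV = 910.2857.
Macaulay duration = Σ(t·PV) / P = 6,394.0405 / 910.2857 = 7.02421 half-year periods.
In years: 7.02421 / 2 = 3.51211 years.

3.5121 years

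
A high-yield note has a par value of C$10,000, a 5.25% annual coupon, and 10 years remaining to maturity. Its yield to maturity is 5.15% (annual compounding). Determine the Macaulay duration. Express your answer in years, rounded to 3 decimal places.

Periodic yield y = 0.0515. Discount each cash flow and weight by its year:
  t   CF        PV=CF/(1+0.0515)^t    t·PV
  1       525.00       499.2867       499.2867
  2       525.00       474.8328       949.6657
  3       525.00       451.5766     1,354.7299
  4       525.00       429.4595     1,717.8379
  5       525.00       408.4256     2,042.1278
  6       525.00       388.4218     2,330.5310
  7       525.00       369.3979     2,585.7850
  8       525.00       351.3056     2,810.4449
  9       525.00       334.0995     3,006.8954
  10   10,525.00     6,369.8519    63,698.5189
  Σ                 10,076.6579    80,995.8233
Price P = Σ PV = 10,076.6579.
Macaulay duration = Σ(t·PV) / P = 80,995.8233 / 10,076.6579 = 8.03796 years.

8.038 years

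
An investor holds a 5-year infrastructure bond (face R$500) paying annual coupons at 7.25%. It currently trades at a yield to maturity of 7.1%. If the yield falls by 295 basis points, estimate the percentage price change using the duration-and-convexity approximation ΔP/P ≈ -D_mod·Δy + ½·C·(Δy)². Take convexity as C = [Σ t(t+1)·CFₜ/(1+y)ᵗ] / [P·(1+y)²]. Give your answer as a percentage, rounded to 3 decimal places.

With y = 0.071:
  t   CF        PV=CF/(1+0.071)^t    t·PV        t(t+1)·PV
  1        36.25        33.8469        33.8469          67.6937
  2        36.25        31.6031        63.2061         189.6183
  3        36.25        29.5080        88.5240         354.0959
  4        36.25        27.5518       110.2072         551.0362
  5       536.25       380.5572     1,902.7860      11,416.7162
  Σ                    503.0669     2,198.5702      12,579.1603
P = 503.0669; D_Mac = 4.37033 yrs; D_mod = 4.08061 yrs; C = 21.79952.
Duration effect: -4.08061 × (-0.0295) = +0.120378
Convexity effect: 0.5 × 21.79952 × (-0.0295)² = +0.0094855
ΔP/P ≈ +0.120378 + 0.0094855 = +0.129864 = +12.9864%.

+12.986%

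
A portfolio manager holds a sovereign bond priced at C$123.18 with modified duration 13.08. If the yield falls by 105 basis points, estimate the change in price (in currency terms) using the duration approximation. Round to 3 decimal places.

Duration approximation: ΔP/P ≈ -D_mod · Δy = -13.08 × (-0.0105) = +0.137340.
ΔP ≈ 123.18 × (+0.137340) = +16.9175412.

+C$16.918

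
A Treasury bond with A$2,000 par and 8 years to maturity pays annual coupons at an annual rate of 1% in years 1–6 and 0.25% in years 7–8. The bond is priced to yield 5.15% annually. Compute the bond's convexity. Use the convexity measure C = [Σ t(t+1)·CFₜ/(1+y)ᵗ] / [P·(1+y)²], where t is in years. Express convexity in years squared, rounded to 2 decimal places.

With y = 0.0515:
  t   CF        PV=CF/(1+0.0515)^t    t·PV        t(t+1)·PV
  1        20.00        19.0204        19.0204          38.0409
  2        20.00        18.0889        36.1777         108.5332
  3        20.00        17.2029        51.6088         206.4350
  4        20.00        16.3604        65.4414         327.2072
  5        20.00        15.5591        77.7953         466.7721
  6        20.00        14.7970        88.7821         621.4749
  7         5.00         3.5181        24.6265         197.0122
  8     2,005.00     1,341.6529    10,733.2229      96,599.0059
  Σ                  1,446.1996    11,096.6753      98,564.4815
P = 1,446.1996.
Convexity = Σ t(t+1)·PV / [P·(1+y)²] = 98,564.4815 / (1,446.1996 × 1.105652) = 61.64156.

61.64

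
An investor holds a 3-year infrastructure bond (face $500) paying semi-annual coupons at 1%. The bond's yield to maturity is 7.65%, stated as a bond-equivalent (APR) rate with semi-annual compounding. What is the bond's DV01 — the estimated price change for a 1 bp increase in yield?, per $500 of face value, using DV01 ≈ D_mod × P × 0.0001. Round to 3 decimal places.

$0.117

Periodic yield y = 0.03825.
  t   CF        PV=CF/(1+0.03825)^t    t·PV
  1         2.50         2.4079         2.4079
  2         2.50         2.3192         4.6384
  3         2.50         2.2337         6.7012
  4         2.50         2.1515         8.6058
  5         2.50         2.0722        10.3610
  6       502.50       401.1663     2,406.9977
  Σ                    412.3508     2,439.7120
P = 412.3508; D_Mac = 5.91659 half-year periods = 2.95830 yrs; D_mod = 2.84931 yrs.
DV01 ≈ 2.84931 × 412.3508 × 0.0001 = 0.117492.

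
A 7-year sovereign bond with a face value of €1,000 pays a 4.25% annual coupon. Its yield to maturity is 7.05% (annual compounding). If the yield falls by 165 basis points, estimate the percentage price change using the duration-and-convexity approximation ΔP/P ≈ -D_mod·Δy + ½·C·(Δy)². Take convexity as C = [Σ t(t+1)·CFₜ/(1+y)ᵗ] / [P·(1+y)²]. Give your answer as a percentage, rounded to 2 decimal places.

+9.99%

With y = 0.0705:
  t   CF        PV=CF/(1+0.0705)^t    t·PV        t(t+1)·PV
  1        42.50        39.7011        39.7011          79.4021
  2        42.50        37.0865        74.1730         222.5189
  3        42.50        34.6441       103.9322         415.7288
  4        42.50        32.3625       129.4501         647.2503
  5        42.50        30.2312       151.1561         906.9364
  6        42.50        28.2403       169.4416       1,186.0915
  7     1,042.50       647.0970     4,529.6787      36,237.4300
  Σ                    849.3626     5,197.5327      39,695.3580
P = 849.3626; D_Mac = 6.11933 yrs; D_mod = 5.71633 yrs; C = 40.78244.
Duration effect: -5.71633 × (-0.0165) = +0.094319
Convexity effect: 0.5 × 40.78244 × (-0.0165)² = +0.0055515
ΔP/P ≈ +0.094319 + 0.0055515 = +0.099871 = +9.9871%.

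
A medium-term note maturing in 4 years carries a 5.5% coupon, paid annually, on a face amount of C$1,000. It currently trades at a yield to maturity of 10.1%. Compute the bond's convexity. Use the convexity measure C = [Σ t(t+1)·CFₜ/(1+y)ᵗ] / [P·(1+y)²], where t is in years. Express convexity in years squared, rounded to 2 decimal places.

With y = 0.101:
  t   CF        PV=CF/(1+0.101)^t    t·PV        t(t+1)·PV
  1        55.00        49.9546        49.9546          99.9092
  2        55.00        45.3720        90.7440         272.2321
  3        55.00        41.2098       123.6295         494.5179
  4     1,055.00       717.9649     2,871.8594      14,359.2970
  Σ                    854.5013     3,136.1875      15,225.9561
P = 854.5013.
Convexity = Σ t(t+1)·PV / [P·(1+y)²] = 15,225.9561 / (854.5013 × 1.212201) = 14.69932.

14.70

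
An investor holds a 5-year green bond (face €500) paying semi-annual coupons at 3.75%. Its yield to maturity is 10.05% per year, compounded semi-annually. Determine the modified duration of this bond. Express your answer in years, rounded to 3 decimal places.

4.315 years

Periodic yield y = 0.05025. First find Macaulay duration:
  t   CF        PV=CF/(1+0.05025)^t    t·PV
  1        9.375         8.9264         8.9264
  2        9.375         8.4994        16.9987
  3        9.375         8.0927        24.2781
  4        9.375         7.7055        30.8220
  5        9.375         7.3368        36.6841
  6        9.375         6.9858        41.9147
  7        9.375         6.6515        46.5608
  8        9.375         6.3333        50.6664
  9        9.375         6.0303        54.2725
  10     509.375       311.9685     3,119.6849
  Σ                    378.5302     3,430.8085
P = 378.5302; Macaulay duration = 3,430.8085 / 378.5302 = 9.06350 half-year periods = 4.53175 years.
Modified duration = D_Mac / (1 + y) = 4.53175 / 1.05025 = 4.31493 years.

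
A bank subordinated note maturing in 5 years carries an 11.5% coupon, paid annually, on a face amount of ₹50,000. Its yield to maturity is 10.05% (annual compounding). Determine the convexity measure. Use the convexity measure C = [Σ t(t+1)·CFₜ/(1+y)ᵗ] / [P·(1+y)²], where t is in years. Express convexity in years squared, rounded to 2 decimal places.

With y = 0.1005:
  t   CF        PV=CF/(1+0.1005)^t    t·PV        t(t+1)·PV
  1     5,750.00     5,224.8978     5,224.8978      10,449.7955
  2     5,750.00     4,747.7490     9,495.4980      28,486.4940
  3     5,750.00     4,314.1745    12,942.5234      51,770.0936
  4     5,750.00     3,920.1949    15,680.7795      78,403.8976
  5    55,750.00    34,537.7974   172,688.9869   1,036,133.9212
  Σ                 52,744.8135   216,032.6856   1,205,244.2020
P = 52,744.8135.
Convexity = Σ t(t+1)·PV / [P·(1+y)²] = 1,205,244.2020 / (52,744.8135 × 1.211100) = 18.86754.

18.87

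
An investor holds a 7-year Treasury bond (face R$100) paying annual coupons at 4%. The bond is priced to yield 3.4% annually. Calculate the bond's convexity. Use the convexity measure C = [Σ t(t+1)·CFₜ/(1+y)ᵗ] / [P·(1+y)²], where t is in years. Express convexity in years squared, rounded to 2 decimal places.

With y = 0.034:
  t   CF        PV=CF/(1+0.034)^t    t·PV        t(t+1)·PV
  1         4.00         3.8685         3.8685           7.7369
  2         4.00         3.7413         7.4825          22.4476
  3         4.00         3.6182        10.8547          43.4190
  4         4.00         3.4993        13.9971          69.9855
  5         4.00         3.3842        16.9210         101.5263
  6         4.00         3.2729        19.6376         137.4631
  7       104.00        82.2981       576.0864       4,608.6910
  Σ                    103.6825       648.8479       4,991.2694
P = 103.6825.
Convexity = Σ t(t+1)·PV / [P·(1+y)²] = 4,991.2694 / (103.6825 × 1.069156) = 45.02613.

45.03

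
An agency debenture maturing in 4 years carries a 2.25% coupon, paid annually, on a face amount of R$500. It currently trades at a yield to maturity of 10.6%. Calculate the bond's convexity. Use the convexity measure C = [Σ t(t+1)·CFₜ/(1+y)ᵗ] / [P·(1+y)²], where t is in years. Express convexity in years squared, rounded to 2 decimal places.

15.51

With y = 0.106:
  t   CF        PV=CF/(1+0.106)^t    t·PV        t(t+1)·PV
  1        11.25        10.1718        10.1718          20.3436
  2        11.25         9.1969        18.3938          55.1815
  3        11.25         8.3155        24.9464          99.7857
  4       511.25       341.6747     1,366.6988       6,833.4939
  Σ                    369.3589     1,420.2108       7,008.8047
P = 369.3589.
Convexity = Σ t(t+1)·PV / [P·(1+y)²] = 7,008.8047 / (369.3589 × 1.223236) = 15.51262.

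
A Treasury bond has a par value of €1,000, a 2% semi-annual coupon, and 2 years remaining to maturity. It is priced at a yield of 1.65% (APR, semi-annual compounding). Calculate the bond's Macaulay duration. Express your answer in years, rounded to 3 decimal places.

Periodic yield y = 0.00825. Discount each cash flow and weight by its period:
  t   CF        PV=CF/(1+0.00825)^t    t·PV
  1        10.00         9.9182         9.9182
  2        10.00         9.8370        19.6740
  3        10.00         9.7565        29.2696
  4     1,010.00       977.3463     3,909.3850
  Σ                  1,006.8580     3,968.2468
Price P = Σ PV = 1,006.8580.
Macaulay duration = Σ(t·PV) / P = 3,968.2468 / 1,006.8580 = 3.94122 half-year periods.
In years: 3.94122 / 2 = 1.97061 years.

1.971 years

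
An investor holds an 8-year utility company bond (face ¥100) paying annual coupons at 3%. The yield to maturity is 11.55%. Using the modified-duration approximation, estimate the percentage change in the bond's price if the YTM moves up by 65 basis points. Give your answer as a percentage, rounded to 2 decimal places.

-4.03%

Periodic yield y = 0.1155. Modified duration first:
  t   CF        PV=CF/(1+0.1155)^t    t·PV
  1         3.00         2.6894         2.6894
  2         3.00         2.4109         4.8218
  3         3.00         2.1613         6.4839
  4         3.00         1.9375         7.7500
  5         3.00         1.7369         8.6845
  6         3.00         1.5571         9.3423
  7         3.00         1.3958         9.7708
  8       103.00        42.9616       343.6929
  Σ                     56.8505       393.2357
P = 56.8505; D_Mac = 6.91702 yrs; D_mod = 6.91702/(1+0.1155) = 6.20082 yrs.
ΔP/P ≈ -D_mod · Δy = -6.20082 × (+0.0065) = -0.040305 = -4.0305%.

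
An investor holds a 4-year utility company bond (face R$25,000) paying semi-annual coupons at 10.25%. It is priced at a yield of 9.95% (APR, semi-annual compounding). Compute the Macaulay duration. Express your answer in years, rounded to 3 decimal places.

Periodic yield y = 0.04975. Discount each cash flow and weight by its period:
  t   CF        PV=CF/(1+0.04975)^t    t·PV
  1     1,281.25     1,220.5287     1,220.5287
  2     1,281.25     1,162.6851     2,325.3702
  3     1,281.25     1,107.5829     3,322.7486
  4     1,281.25     1,055.0920     4,220.3681
  5     1,281.25     1,005.0889     5,025.4443
  6     1,281.25       957.4555     5,744.7327
  7     1,281.25       912.0795     6,384.5565
  8    26,281.25    17,822.1031   142,576.8246
  Σ                 25,242.6156   170,820.5738
Price P = Σ PV = 25,242.6156.
Macaulay duration = Σ(t·PV) / P = 170,820.5738 / 25,242.6156 = 6.76715 half-year periods.
In years: 6.76715 / 2 = 3.38358 years.

3.384 years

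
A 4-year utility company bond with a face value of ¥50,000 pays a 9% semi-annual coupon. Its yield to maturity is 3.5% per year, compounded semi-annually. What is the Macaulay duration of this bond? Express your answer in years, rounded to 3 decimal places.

Periodic yield y = 0.0175. Discount each cash flow and weight by its period:
  t   CF        PV=CF/(1+0.0175)^t    t·PV
  1     2,250.00     2,211.3022     2,211.3022
  2     2,250.00     2,173.2700     4,346.5400
  3     2,250.00     2,135.8919     6,407.6756
  4     2,250.00     2,099.1566     8,396.6266
  5     2,250.00     2,063.0532    10,315.2660
  6     2,250.00     2,027.5707    12,165.4243
  7     2,250.00     1,992.6985    13,948.8895
  8    52,250.00    45,479.0047   363,832.0376
  Σ                 60,181.9478   421,623.7617
Price P = Σ PV = 60,181.9478.
Macaulay duration = Σ(t·PV) / P = 421,623.7617 / 60,181.9478 = 7.00582 half-year periods.
In years: 7.00582 / 2 = 3.50291 years.

3.503 years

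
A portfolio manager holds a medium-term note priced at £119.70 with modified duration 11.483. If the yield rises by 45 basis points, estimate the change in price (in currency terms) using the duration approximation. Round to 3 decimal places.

-£6.185

Duration approximation: ΔP/P ≈ -D_mod · Δy = -11.483 × (+0.0045) = -0.0516735.
ΔP ≈ 119.70 × (-0.0516735) = -6.18531795.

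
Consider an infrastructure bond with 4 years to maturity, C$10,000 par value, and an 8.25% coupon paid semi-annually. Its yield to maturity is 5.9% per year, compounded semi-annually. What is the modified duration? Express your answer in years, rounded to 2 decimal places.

Periodic yield y = 0.0295. First find Macaulay duration:
  t   CF        PV=CF/(1+0.0295)^t    t·PV
  1       412.50       400.6799       400.6799
  2       412.50       389.1986       778.3972
  3       412.50       378.0462     1,134.1387
  4       412.50       367.2134     1,468.8537
  5       412.50       356.6910     1,783.4552
  6       412.50       346.4702     2,078.8210
  7       412.50       336.5422     2,355.7952
  8    10,412.50     8,251.7148    66,013.7180
  Σ                 10,826.5563    76,013.8589
P = 10,826.5563; Macaulay duration = 76,013.8589 / 10,826.5563 = 7.02106 half-year periods = 3.51053 years.
Modified duration = D_Mac / (1 + y) = 3.51053 / 1.0295 = 3.40993 years.

3.41 years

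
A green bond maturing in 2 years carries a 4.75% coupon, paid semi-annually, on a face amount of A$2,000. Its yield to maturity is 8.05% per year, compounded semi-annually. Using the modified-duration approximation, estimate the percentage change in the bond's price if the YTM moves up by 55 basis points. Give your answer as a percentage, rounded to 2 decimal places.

-1.02%

Periodic yield y = 0.04025. Modified duration first:
  t   CF        PV=CF/(1+0.04025)^t    t·PV
  1        47.50        45.6621        45.6621
  2        47.50        43.8953        87.7906
  3        47.50        42.1969       126.5907
  4     2,047.50     1,748.5297     6,994.1188
  Σ                  1,880.2840     7,254.1622
P = 1,880.2840; D_Mac = 3.85801 half-year periods = 1.92901 yrs; D_mod = 1.92901/(1+0.04025) = 1.85437 yrs.
ΔP/P ≈ -D_mod · Δy = -1.85437 × (+0.0055) = -0.010199 = -1.0199%.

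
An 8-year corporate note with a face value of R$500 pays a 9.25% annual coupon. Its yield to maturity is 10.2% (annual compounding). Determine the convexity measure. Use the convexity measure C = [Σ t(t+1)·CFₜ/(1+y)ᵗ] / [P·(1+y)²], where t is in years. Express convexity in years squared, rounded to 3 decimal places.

With y = 0.102:
  t   CF        PV=CF/(1+0.102)^t    t·PV        t(t+1)·PV
  1        46.25        41.9691        41.9691          83.9383
  2        46.25        38.0845        76.1691         228.5072
  3        46.25        34.5595       103.6784         414.7135
  4        46.25        31.3607       125.4427         627.2134
  5        46.25        28.4580       142.2898         853.7388
  6        46.25        25.8239       154.9435       1,084.6046
  7        46.25        23.4337       164.0358       1,312.2863
  8       546.25       251.1532     2,009.2255      18,083.0295
  Σ                    474.8426     2,817.7539      22,688.0317
P = 474.8426.
Convexity = Σ t(t+1)·PV / [P·(1+y)²] = 22,688.0317 / (474.8426 × 1.214404) = 39.34450.

39.344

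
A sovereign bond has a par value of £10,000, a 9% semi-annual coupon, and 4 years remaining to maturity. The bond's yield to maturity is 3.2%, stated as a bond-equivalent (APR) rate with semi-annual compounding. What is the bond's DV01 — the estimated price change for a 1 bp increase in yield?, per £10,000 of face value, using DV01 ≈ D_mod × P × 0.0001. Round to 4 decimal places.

£4.1965

Periodic yield y = 0.016.
  t   CF        PV=CF/(1+0.016)^t    t·PV
  1       450.00       442.9134       442.9134
  2       450.00       435.9384       871.8767
  3       450.00       429.0732     1,287.2196
  4       450.00       422.3161     1,689.2646
  5       450.00       415.6655     2,078.3275
  6       450.00       409.1196     2,454.7175
  7       450.00       402.6768     2,818.7373
  8    10,450.00     9,203.7884    73,630.3074
  Σ                 12,161.4914    85,273.3640
P = 12,161.4914; D_Mac = 7.01175 half-year periods = 3.50588 yrs; D_mod = 3.45067 yrs.
DV01 ≈ 3.45067 × 12,161.4914 × 0.0001 = 4.196524.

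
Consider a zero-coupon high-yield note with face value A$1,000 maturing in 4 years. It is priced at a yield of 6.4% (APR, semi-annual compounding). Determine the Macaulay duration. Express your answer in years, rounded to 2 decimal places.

A zero-coupon bond has a single cash flow at maturity, so its Macaulay duration equals its maturity: 4 years.
(Equivalently: 8 semi-annual periods ÷ 2 = 4 years.)

4.00 years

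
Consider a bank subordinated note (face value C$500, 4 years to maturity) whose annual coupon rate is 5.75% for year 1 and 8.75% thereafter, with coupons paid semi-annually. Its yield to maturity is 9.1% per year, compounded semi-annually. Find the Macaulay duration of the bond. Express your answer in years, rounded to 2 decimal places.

3.54 years

Periodic yield y = 0.0455. Discount each cash flow and weight by its period:
  t   CF        PV=CF/(1+0.0455)^t    t·PV
  1       14.375        13.7494        13.7494
  2       14.375        13.1510        26.3021
  3       21.875        19.1415        57.4245
  4       21.875        18.3085        73.2339
  5       21.875        17.5117        87.5584
  6       21.875        16.7496       100.4975
  7       21.875        16.0206       112.1445
  8      521.875       365.5731     2,924.5846
  Σ                    480.2054     3,395.4947
Price P = Σ PV = 480.2054.
Macaulay duration = Σ(t·PV) / P = 3,395.4947 / 480.2054 = 7.07092 half-year periods.
In years: 7.07092 / 2 = 3.53546 years.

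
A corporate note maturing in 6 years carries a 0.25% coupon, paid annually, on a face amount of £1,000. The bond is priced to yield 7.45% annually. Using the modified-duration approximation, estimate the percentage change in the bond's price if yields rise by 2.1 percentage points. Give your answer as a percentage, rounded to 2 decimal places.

Periodic yield y = 0.0745. Modified duration first:
  t   CF        PV=CF/(1+0.0745)^t    t·PV
  1         2.50         2.3267         2.3267
  2         2.50         2.1653         4.3307
  3         2.50         2.0152         6.0456
  4         2.50         1.8755         7.5020
  5         2.50         1.7455         8.7273
  6     1,002.50       651.3972     3,908.3830
  Σ                    661.5253     3,937.3152
P = 661.5253; D_Mac = 5.95187 yrs; D_mod = 5.95187/(1+0.0745) = 5.53920 yrs.
ΔP/P ≈ -D_mod · Δy = -5.53920 × (+0.021) = -0.116323 = -11.6323%.

-11.63%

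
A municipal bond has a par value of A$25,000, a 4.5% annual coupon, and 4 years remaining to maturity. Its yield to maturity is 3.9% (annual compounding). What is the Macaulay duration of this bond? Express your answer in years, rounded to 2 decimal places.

3.75 years

Periodic yield y = 0.039. Discount each cash flow and weight by its year:
  t   CF        PV=CF/(1+0.039)^t    t·PV
  1     1,125.00     1,082.7719     1,082.7719
  2     1,125.00     1,042.1289     2,084.2577
  3     1,125.00     1,003.0114     3,009.0343
  4    26,125.00    22,417.8577    89,671.4310
  Σ                 25,545.7699    95,847.4949
Price P = Σ PV = 25,545.7699.
Macaulay duration = Σ(t·PV) / P = 95,847.4949 / 25,545.7699 = 3.75199 years.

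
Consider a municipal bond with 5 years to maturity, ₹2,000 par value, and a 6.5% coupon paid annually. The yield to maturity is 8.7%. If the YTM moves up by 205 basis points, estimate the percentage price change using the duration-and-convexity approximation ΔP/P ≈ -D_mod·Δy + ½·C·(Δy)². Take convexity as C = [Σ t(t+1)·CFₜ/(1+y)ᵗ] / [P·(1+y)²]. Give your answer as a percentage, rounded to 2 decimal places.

With y = 0.087:
  t   CF        PV=CF/(1+0.087)^t    t·PV        t(t+1)·PV
  1       130.00       119.5952       119.5952         239.1904
  2       130.00       110.0232       220.0464         660.1392
  3       130.00       101.2173       303.6519       1,214.6075
  4       130.00        93.1162       372.4647       1,862.3237
  5     2,130.00     1,403.5629     7,017.8145      42,106.8873
  Σ                  1,827.5148     8,033.5728      46,083.1481
P = 1,827.5148; D_Mac = 4.39590 yrs; D_mod = 4.04407 yrs; C = 21.34136.
Duration effect: -4.04407 × (+0.0205) = -0.082903
Convexity effect: 0.5 × 21.34136 × (0.0205)² = +0.0044844
ΔP/P ≈ -0.082903 + 0.0044844 = -0.078419 = -7.8419%.

-7.84%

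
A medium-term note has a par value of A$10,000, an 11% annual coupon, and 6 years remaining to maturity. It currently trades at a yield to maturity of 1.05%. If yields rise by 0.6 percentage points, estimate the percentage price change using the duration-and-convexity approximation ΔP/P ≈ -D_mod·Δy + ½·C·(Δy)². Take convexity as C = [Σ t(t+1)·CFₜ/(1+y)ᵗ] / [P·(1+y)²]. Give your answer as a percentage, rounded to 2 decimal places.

-2.90%

With y = 0.0105:
  t   CF        PV=CF/(1+0.0105)^t    t·PV        t(t+1)·PV
  1     1,100.00     1,088.5700     1,088.5700       2,177.1400
  2     1,100.00     1,077.2588     2,154.5176       6,463.5528
  3     1,100.00     1,066.0651     3,198.1953      12,792.7814
  4     1,100.00     1,054.9877     4,219.9510      21,099.7548
  5     1,100.00     1,044.0255     5,220.1274      31,320.7642
  6    11,100.00    10,425.6963    62,554.1781     437,879.2465
  Σ                 15,756.6035    78,435.5394     511,733.2398
P = 15,756.6035; D_Mac = 4.97795 yrs; D_mod = 4.92622 yrs; C = 31.80595.
Duration effect: -4.92622 × (+0.006) = -0.029557
Convexity effect: 0.5 × 31.80595 × (0.006)² = +0.0005725
ΔP/P ≈ -0.029557 + 0.0005725 = -0.028985 = -2.8985%.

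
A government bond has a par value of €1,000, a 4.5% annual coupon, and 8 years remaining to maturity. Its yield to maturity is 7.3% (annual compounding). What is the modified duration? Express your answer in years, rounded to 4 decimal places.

6.3087 years

Periodic yield y = 0.073. First find Macaulay duration:
  t   CF        PV=CF/(1+0.073)^t    t·PV
  1        45.00        41.9385        41.9385
  2        45.00        39.0853        78.1705
  3        45.00        36.4262       109.2785
  4        45.00        33.9480       135.7918
  5        45.00        31.6384       158.1918
  6        45.00        29.4859       176.9153
  7        45.00        27.4799       192.3590
  8     1,045.00       594.7282     4,757.8254
  Σ                    834.7301     5,650.4708
P = 834.7301; Macaulay duration = 5,650.4708 / 834.7301 = 6.76922 years.
Modified duration = D_Mac / (1 + y) = 6.76922 / 1.073 = 6.30868 years.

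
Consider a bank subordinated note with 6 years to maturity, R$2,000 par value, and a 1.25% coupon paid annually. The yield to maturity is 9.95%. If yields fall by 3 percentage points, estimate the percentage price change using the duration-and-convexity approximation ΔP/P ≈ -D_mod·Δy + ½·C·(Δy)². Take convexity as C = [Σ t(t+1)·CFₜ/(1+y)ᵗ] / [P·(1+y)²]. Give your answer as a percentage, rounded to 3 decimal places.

With y = 0.0995:
  t   CF        PV=CF/(1+0.0995)^t    t·PV        t(t+1)·PV
  1        25.00        22.7376        22.7376          45.4752
  2        25.00        20.6800        41.3599         124.0797
  3        25.00        18.8085        56.4255         225.7021
  4        25.00        17.1064        68.4257         342.1284
  5        25.00        15.5584        77.7918         466.7508
  6     2,025.00     1,146.1821     6,877.0927      48,139.6486
  Σ                  1,241.0730     7,143.8332      49,343.7848
P = 1,241.0730; D_Mac = 5.75618 yrs; D_mod = 5.23527 yrs; C = 32.88855.
Duration effect: -5.23527 × (-0.03) = +0.157058
Convexity effect: 0.5 × 32.88855 × (-0.03)² = +0.0147998
ΔP/P ≈ +0.157058 + 0.0147998 = +0.171858 = +17.1858%.

+17.186%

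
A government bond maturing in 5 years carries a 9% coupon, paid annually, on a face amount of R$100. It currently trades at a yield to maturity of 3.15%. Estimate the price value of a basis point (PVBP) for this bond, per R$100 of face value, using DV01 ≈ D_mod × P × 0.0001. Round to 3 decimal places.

Periodic yield y = 0.0315.
  t   CF        PV=CF/(1+0.0315)^t    t·PV
  1         9.00         8.7252         8.7252
  2         9.00         8.4587        16.9174
  3         9.00         8.2004        24.6012
  4         9.00         7.9500        31.7999
  5       109.00        93.3427       466.7135
  Σ                    126.6769       548.7571
P = 126.6769; D_Mac = 4.33194 yrs; D_mod = 4.19965 yrs.
DV01 ≈ 4.19965 × 126.6769 × 0.0001 = 0.053200.

R$0.053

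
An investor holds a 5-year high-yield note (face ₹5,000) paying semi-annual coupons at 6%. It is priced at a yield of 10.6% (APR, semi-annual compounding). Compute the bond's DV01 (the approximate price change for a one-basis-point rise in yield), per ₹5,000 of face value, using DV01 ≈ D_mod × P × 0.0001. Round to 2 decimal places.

₹1.69

Periodic yield y = 0.053.
  t   CF        PV=CF/(1+0.053)^t    t·PV
  1       150.00       142.4501       142.4501
  2       150.00       135.2803       270.5606
  3       150.00       128.4713       385.4139
  4       150.00       122.0050       488.0202
  5       150.00       115.8642       579.3212
  6       150.00       110.0325       660.1951
  7       150.00       104.4943       731.4602
  8       150.00        99.2349       793.8789
  9       150.00        94.2401       848.1613
  10    5,150.00     3,072.7237    30,727.2375
  Σ                  4,124.7966    35,626.6989
P = 4,124.7966; D_Mac = 8.63720 half-year periods = 4.31860 yrs; D_mod = 4.10124 yrs.
DV01 ≈ 4.10124 × 4,124.7966 × 0.0001 = 1.691676.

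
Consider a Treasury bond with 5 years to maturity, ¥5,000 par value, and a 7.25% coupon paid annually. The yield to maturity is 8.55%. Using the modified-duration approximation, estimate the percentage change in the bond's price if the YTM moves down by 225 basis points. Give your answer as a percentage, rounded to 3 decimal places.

Periodic yield y = 0.0855. Modified duration first:
  t   CF        PV=CF/(1+0.0855)^t    t·PV
  1       362.50       333.9475       333.9475
  2       362.50       307.6439       615.2879
  3       362.50       283.4122       850.2366
  4       362.50       261.0891     1,044.3563
  5     5,362.50     3,558.1001    17,790.5007
  Σ                  4,744.1928    20,634.3289
P = 4,744.1928; D_Mac = 4.34939 yrs; D_mod = 4.34939/(1+0.0855) = 4.00680 yrs.
ΔP/P ≈ -D_mod · Δy = -4.00680 × (-0.0225) = +0.090153 = +9.0153%.

+9.015%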